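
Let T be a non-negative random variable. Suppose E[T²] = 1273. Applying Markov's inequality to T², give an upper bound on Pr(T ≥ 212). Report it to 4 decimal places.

0.0283

Since T ≥ 0, the event {T ≥ 212} is the same as {T² ≥ 44944}.
Markov's inequality applied to T² gives Pr(T² ≥ 44944) ≤ E[T²]/44944 = 1273/44944 = 0.0283.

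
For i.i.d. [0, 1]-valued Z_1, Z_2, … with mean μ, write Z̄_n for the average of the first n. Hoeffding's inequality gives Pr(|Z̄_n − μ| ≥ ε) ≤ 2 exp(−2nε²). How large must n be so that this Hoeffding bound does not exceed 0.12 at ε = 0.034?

Require 2·exp(−2nε²) ≤ 0.12, i.e. 2nε² ≥ ln(2/0.12) = 2.813411.
So n ≥ 2.813411 / (2·0.034²) = 1216.873.
The smallest integer n is 1217.

1217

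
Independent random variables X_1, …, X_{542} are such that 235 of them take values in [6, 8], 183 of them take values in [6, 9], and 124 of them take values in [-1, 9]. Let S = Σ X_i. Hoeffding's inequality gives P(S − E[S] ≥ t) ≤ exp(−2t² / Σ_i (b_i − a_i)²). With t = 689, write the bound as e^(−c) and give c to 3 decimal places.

63.351

Σ(b_i − a_i)² = 235·2² + 183·3² + 124·10² = 14987.
c = 2t² / 14987 = 2·689² / 14987 = 63.3510.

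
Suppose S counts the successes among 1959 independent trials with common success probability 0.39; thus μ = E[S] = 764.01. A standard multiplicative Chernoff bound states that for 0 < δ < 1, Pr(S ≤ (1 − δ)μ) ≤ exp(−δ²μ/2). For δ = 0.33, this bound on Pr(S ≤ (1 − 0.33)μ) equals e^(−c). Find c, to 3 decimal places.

41.600

c = δ²μ/2 = 0.33²·764.01/2 = 41.6003.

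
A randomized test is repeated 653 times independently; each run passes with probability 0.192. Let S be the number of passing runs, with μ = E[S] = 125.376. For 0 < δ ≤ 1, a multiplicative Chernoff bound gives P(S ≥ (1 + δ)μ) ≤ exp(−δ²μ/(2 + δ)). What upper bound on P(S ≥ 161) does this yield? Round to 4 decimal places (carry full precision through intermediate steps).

Write 161 = (1 + δ)μ, so δ = 161/125.376 − 1 = 0.2841373…
Then the exponent is δ²μ/(2 + δ) = (161 − μ)² / (μ·(2 + δ)) = 4.431480.
Bound = exp(−4.431480) = 0.01190.

0.0119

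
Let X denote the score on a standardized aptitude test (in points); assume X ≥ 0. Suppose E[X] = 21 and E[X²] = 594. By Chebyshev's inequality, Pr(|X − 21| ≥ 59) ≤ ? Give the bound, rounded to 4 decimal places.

Var(X) = E[X²] − (E[X])² = 594 − 441 = 153.
Chebyshev's inequality: Pr(|X − μ| ≥ t) ≤ Var(X)/t² = 153/3481 = 0.0440.

0.0440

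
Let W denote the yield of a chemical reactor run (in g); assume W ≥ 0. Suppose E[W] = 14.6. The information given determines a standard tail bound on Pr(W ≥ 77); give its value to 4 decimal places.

0.1896

Only the mean of a non-negative variable is known, so Markov's inequality is the applicable tail bound.
Markov's inequality: for a non-negative random variable, Pr(W ≥ a) ≤ E[W]/a.
Here E[W] = 14.6 and a = 77, so the bound is 14.6/77 = 0.1896.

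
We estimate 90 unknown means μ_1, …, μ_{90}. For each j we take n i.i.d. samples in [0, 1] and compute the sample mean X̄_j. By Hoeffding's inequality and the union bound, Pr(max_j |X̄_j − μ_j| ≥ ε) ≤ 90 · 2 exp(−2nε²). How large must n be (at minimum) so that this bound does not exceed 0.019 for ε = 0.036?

3533

Need 2·90·exp(−2nε²) ≤ 0.019, i.e. exp(−2nε²) ≤ 0.019/180.
So 2nε² ≥ ln(180/0.019) = 9.156273.
Hence n ≥ 9.156273/(2·0.036²) = 3532.513.
The smallest integer n is 3533.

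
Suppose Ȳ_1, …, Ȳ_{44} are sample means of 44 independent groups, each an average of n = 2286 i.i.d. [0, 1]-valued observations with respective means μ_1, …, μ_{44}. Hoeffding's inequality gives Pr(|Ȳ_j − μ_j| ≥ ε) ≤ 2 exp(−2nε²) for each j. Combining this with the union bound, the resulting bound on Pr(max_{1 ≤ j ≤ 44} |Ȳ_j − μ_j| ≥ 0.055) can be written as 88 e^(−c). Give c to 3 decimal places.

Union bound over the 44 events: Pr(max_{1 ≤ j ≤ 44} |Ȳ_j − μ_j| ≥ 0.055) ≤ 44·2·exp(−2nε²) = 88 exp(−2·2286·0.055²).
So c = 2·2286·0.055² = 13.8303.

13.830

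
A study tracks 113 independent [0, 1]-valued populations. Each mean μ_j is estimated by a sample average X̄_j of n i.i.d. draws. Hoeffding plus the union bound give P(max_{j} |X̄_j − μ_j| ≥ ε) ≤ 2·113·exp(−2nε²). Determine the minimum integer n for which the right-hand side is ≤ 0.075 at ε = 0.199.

Need 2·113·exp(−2nε²) ≤ 0.075, i.e. exp(−2nε²) ≤ 0.075/226.
So 2nε² ≥ ln(226/0.075) = 8.010802.
Hence n ≥ 8.010802/(2·0.199²) = 101.144.
The smallest integer n is 102.

102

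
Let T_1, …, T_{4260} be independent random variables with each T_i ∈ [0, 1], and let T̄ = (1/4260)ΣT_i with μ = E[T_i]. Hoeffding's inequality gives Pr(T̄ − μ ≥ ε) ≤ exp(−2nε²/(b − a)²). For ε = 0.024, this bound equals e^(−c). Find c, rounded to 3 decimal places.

c = 2nε²/(b − a)² = 2·4260·0.024² / 1² = 4.9075.

4.908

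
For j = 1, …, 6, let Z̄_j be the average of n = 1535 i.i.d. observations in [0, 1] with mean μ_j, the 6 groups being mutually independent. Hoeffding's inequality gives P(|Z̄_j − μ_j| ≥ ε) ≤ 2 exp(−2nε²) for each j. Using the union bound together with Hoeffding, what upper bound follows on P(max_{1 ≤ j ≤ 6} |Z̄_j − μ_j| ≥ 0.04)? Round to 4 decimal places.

Per-experiment Hoeffding bound: 2·exp(−2·1535·0.04²) = 2·exp(−4.91200) = 0.014716.
Union bound over 6 events: 6·0.014716 = 0.08829.

0.0883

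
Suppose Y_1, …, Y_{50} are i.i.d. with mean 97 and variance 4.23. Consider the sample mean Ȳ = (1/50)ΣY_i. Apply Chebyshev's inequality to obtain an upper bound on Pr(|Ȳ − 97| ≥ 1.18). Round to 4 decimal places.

Var(Ȳ) = Var(Y_i)/n = 4.23/50 = 0.0846.
Chebyshev: Pr(|Ȳ − 97| ≥ 1.18) ≤ Var(Ȳ)/(1.18)² = 4.23/(50·1.18²) = 0.0608.

0.0608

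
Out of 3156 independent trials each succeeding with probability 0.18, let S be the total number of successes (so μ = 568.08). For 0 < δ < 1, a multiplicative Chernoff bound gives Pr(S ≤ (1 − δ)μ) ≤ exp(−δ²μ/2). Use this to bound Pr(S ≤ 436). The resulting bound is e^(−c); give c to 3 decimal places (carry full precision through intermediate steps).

15.354

Write 436 = (1 − δ)μ, so δ = 1 − 436/568.08 = 0.2325025…
Then the exponent is δ²μ/2 = (μ − 436)²/(2μ) = 15.354463.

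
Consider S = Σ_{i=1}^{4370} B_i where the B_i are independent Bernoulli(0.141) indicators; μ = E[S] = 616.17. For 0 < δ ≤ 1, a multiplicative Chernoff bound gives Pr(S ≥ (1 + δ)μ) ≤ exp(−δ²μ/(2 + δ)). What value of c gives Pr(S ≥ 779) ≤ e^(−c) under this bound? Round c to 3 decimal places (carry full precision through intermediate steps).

19.004

Write 779 = (1 + δ)μ, so δ = 779/616.17 − 1 = 0.2642615…
Then the exponent is δ²μ/(2 + δ) = (779 − μ)² / (μ·(2 + δ)) = 19.003855.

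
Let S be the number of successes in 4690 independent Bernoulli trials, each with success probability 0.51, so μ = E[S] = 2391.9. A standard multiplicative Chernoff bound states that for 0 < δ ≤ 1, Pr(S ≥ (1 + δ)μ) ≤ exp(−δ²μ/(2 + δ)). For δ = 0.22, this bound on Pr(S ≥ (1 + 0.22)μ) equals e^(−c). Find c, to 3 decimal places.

c = δ²μ/(2 + δ) = 0.22²·2391.9/(2 + 0.22) = 52.1477.

52.148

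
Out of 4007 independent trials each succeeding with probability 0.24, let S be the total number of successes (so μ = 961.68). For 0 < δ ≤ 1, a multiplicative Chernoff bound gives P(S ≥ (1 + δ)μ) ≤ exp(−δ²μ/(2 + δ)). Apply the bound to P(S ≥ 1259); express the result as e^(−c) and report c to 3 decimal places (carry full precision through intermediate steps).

Write 1259 = (1 + δ)μ, so δ = 1259/961.68 − 1 = 0.3091673…
Then the exponent is δ²μ/(2 + δ) = (1259 − μ)² / (μ·(2 + δ)) = 39.807258.

39.807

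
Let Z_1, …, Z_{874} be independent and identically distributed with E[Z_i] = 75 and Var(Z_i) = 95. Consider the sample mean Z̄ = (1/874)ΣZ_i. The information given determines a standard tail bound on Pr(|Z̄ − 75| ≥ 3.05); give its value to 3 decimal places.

With mean and variance of each term known, Chebyshev's inequality bounds the deviation of the sum (or sample mean).
Var(Z̄) = Var(Z_i)/n = 95/874 = 0.1087.
Chebyshev: Pr(|Z̄ − 75| ≥ 3.05) ≤ Var(Z̄)/(3.05)² = 95/(874·3.05²) = 0.0117.

0.012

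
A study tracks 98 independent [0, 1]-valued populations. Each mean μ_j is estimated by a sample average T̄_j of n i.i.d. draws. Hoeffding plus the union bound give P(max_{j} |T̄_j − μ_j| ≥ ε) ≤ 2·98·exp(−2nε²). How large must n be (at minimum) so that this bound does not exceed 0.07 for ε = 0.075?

706

Need 2·98·exp(−2nε²) ≤ 0.07, i.e. exp(−2nε²) ≤ 0.07/196.
So 2nε² ≥ ln(196/0.07) = 7.937375.
Hence n ≥ 7.937375/(2·0.075²) = 705.544.
The smallest integer n is 706.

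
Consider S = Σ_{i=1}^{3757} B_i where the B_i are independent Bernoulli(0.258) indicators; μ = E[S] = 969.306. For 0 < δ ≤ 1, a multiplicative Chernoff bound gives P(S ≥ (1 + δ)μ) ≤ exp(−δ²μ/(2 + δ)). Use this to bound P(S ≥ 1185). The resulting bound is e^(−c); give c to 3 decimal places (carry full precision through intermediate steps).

21.596

Write 1185 = (1 + δ)μ, so δ = 1185/969.306 − 1 = 0.2225242…
Then the exponent is δ²μ/(2 + δ) = (1185 − μ)² / (μ·(2 + δ)) = 21.595772.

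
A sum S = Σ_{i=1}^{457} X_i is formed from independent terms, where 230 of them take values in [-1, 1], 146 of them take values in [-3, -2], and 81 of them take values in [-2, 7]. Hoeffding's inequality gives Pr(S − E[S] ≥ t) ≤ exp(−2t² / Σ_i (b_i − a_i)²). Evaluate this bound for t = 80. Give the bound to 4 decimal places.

0.1867

Σ(b_i − a_i)² = 230·2² + 146·1² + 81·9² = 7627.
Exponent = 2·80² / 7627 = 1.67825.
Bound = exp(−1.67825) = 0.18670.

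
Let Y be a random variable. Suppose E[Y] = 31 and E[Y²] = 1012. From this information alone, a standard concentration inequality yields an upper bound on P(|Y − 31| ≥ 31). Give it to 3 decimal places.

0.053

The first two moments determine the variance, so Chebyshev's inequality is the sharpest standard bound available.
Var(Y) = E[Y²] − (E[Y])² = 1012 − 961 = 51.
Chebyshev's inequality: P(|Y − μ| ≥ t) ≤ Var(Y)/t² = 51/961 = 0.0531.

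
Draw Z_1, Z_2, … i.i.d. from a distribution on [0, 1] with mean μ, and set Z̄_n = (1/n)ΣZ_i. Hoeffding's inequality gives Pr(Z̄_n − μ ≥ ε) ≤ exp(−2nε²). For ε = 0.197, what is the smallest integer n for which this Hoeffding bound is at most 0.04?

Require exp(−2nε²) ≤ 0.04, i.e. 2nε² ≥ ln(1/0.04) = 3.218876.
So n ≥ 3.218876 / (2·0.197²) = 41.471.
The smallest integer n is 42.

42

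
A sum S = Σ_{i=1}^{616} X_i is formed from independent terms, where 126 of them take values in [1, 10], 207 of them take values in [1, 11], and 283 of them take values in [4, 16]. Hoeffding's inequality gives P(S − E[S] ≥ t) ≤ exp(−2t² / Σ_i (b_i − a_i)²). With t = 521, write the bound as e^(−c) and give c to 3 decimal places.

Σ(b_i − a_i)² = 126·9² + 207·10² + 283·12² = 71658.
c = 2t² / 71658 = 2·521² / 71658 = 7.5760.

7.576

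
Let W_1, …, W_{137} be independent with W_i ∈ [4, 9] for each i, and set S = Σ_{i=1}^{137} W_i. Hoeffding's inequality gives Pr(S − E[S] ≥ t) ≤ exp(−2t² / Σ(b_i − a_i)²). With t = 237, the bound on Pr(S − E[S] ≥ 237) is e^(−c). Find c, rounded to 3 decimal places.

Σ(b_i − a_i)² = 137·(5)² = 3425.
c = 2t²/3425 = 2·237²/3425 = 32.7994.

32.799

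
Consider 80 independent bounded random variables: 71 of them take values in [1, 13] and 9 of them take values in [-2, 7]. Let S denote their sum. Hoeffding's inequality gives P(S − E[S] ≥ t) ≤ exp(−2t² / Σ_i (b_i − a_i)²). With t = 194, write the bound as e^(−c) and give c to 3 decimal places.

Σ(b_i − a_i)² = 71·12² + 9·9² = 10953.
c = 2t² / 10953 = 2·194² / 10953 = 6.8723.

6.872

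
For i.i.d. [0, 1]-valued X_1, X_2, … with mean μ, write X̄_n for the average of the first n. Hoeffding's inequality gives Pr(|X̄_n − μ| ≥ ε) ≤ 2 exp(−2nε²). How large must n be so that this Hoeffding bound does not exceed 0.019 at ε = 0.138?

123

Require 2·exp(−2nε²) ≤ 0.019, i.e. 2nε² ≥ ln(2/0.019) = 4.656463.
So n ≥ 4.656463 / (2·0.138²) = 122.255.
The smallest integer n is 123.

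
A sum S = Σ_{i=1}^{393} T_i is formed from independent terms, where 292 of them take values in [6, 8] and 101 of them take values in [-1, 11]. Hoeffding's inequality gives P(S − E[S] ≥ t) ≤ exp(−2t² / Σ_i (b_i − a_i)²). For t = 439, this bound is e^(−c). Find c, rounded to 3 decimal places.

24.532

Σ(b_i − a_i)² = 292·2² + 101·12² = 15712.
c = 2t² / 15712 = 2·439² / 15712 = 24.5317.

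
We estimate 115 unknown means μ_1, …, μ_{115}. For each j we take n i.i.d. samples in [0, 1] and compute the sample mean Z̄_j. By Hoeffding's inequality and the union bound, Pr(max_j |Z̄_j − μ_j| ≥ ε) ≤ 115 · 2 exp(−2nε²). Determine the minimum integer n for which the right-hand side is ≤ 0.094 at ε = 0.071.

Need 2·115·exp(−2nε²) ≤ 0.094, i.e. exp(−2nε²) ≤ 0.094/230.
So 2nε² ≥ ln(230/0.094) = 7.802540.
Hence n ≥ 7.802540/(2·0.071²) = 773.908.
The smallest integer n is 774.

774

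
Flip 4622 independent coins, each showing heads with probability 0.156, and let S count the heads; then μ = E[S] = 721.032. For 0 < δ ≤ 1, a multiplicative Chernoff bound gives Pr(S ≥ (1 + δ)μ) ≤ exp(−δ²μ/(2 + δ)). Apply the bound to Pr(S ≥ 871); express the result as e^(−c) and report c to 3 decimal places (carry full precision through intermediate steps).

14.127

Write 871 = (1 + δ)μ, so δ = 871/721.032 − 1 = 0.2079908…
Then the exponent is δ²μ/(2 + δ) = (871 − μ)² / (μ·(2 + δ)) = 14.126852.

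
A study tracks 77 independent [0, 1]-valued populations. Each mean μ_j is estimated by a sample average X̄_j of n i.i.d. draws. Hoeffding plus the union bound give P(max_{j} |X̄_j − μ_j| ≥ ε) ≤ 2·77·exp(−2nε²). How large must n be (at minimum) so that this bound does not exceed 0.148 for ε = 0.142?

173

Need 2·77·exp(−2nε²) ≤ 0.148, i.e. exp(−2nε²) ≤ 0.148/154.
So 2nε² ≥ ln(154/0.148) = 6.947496.
Hence n ≥ 6.947496/(2·0.142²) = 172.275.
The smallest integer n is 173.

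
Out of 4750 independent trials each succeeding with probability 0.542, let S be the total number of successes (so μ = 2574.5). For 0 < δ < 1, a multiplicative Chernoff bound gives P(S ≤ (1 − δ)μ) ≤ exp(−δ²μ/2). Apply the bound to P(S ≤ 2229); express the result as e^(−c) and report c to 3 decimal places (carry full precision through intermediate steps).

Write 2229 = (1 − δ)μ, so δ = 1 − 2229/2574.5 = 0.1342008…
Then the exponent is δ²μ/2 = (μ − 2229)²/(2μ) = 23.183191.

23.183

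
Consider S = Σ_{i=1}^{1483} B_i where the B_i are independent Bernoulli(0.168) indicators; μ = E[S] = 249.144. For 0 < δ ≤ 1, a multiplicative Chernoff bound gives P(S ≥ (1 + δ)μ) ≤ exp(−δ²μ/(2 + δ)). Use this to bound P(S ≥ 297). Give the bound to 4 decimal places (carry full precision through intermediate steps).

Write 297 = (1 + δ)μ, so δ = 297/249.144 − 1 = 0.1920817…
Then the exponent is δ²μ/(2 + δ) = (297 − μ)² / (μ·(2 + δ)) = 4.193394.
Bound = exp(−4.193394) = 0.01509.

0.0151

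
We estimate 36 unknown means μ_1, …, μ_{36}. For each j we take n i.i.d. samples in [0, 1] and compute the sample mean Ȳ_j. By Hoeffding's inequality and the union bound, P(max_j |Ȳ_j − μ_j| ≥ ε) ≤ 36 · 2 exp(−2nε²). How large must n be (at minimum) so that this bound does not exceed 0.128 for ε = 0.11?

Need 2·36·exp(−2nε²) ≤ 0.128, i.e. exp(−2nε²) ≤ 0.128/72.
So 2nε² ≥ ln(72/0.128) = 6.332391.
Hence n ≥ 6.332391/(2·0.11²) = 261.669.
The smallest integer n is 262.

262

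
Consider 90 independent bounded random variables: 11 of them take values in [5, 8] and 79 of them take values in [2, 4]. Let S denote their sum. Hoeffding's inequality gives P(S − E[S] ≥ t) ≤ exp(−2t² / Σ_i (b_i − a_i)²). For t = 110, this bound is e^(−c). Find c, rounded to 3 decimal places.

Σ(b_i − a_i)² = 11·3² + 79·2² = 415.
c = 2t² / 415 = 2·110² / 415 = 58.3133.

58.313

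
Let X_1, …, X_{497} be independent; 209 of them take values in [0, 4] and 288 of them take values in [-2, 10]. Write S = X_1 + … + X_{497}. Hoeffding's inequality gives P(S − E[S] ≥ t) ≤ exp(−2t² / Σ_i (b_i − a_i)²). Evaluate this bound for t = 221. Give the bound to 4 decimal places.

Σ(b_i − a_i)² = 209·4² + 288·12² = 44816.
Exponent = 2·221² / 44816 = 2.17962.
Bound = exp(−2.17962) = 0.11308.

0.1131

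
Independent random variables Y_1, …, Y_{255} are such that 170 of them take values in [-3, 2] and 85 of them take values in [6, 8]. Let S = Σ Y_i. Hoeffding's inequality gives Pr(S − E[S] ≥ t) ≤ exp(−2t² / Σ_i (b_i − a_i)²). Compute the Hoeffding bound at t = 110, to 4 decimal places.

0.0051

Σ(b_i − a_i)² = 170·5² + 85·2² = 4590.
Exponent = 2·110² / 4590 = 5.27233.
Bound = exp(−5.27233) = 0.00513.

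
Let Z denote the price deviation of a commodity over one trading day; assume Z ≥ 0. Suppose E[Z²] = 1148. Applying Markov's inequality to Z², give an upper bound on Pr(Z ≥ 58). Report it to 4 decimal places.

0.3413

Since Z ≥ 0, the event {Z ≥ 58} is the same as {Z² ≥ 3364}.
Markov's inequality applied to Z² gives Pr(Z² ≥ 3364) ≤ E[Z²]/3364 = 1148/3364 = 0.3413.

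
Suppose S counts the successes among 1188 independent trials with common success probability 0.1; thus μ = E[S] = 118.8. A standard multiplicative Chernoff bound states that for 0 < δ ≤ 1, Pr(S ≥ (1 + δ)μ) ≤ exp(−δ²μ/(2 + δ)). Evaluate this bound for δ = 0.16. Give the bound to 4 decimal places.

0.2446

Exponent = δ²μ/(2 + δ) = 0.16²·118.8/2.16 = 1.4080.
Bound = exp(−1.4080) = 0.24463.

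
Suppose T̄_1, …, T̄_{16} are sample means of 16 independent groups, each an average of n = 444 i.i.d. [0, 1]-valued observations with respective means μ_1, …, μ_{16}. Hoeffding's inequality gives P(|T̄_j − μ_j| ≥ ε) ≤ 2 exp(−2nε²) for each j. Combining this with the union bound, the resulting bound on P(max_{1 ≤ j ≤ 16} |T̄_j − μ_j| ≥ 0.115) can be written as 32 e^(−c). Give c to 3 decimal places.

Union bound over the 16 events: P(max_{1 ≤ j ≤ 16} |T̄_j − μ_j| ≥ 0.115) ≤ 16·2·exp(−2nε²) = 32 exp(−2·444·0.115²).
So c = 2·444·0.115² = 11.7438.

11.744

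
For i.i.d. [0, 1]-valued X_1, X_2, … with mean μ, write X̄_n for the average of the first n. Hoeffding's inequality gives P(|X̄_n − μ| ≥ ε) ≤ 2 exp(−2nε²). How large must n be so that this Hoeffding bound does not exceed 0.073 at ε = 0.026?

Require 2·exp(−2nε²) ≤ 0.073, i.e. 2nε² ≥ ln(2/0.073) = 3.310443.
So n ≥ 3.310443 / (2·0.026²) = 2448.553.
The smallest integer n is 2449.

2449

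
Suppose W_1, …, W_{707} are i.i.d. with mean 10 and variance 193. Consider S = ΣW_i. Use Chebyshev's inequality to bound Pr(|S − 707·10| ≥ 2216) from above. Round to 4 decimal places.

Var(S) = n·Var(W_i) = 707·193 = 136451.
Chebyshev: Pr(|S − 707·10| ≥ 2216) ≤ Var(S)/2216² = 136451/4910656 = 0.0278.

0.0278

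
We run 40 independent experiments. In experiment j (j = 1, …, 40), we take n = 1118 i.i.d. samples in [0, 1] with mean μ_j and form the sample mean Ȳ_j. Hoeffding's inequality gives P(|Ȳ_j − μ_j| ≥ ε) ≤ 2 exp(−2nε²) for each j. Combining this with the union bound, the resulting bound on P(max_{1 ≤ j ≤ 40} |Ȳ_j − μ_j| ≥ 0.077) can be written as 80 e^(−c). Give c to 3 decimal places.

Union bound over the 40 events: P(max_{1 ≤ j ≤ 40} |Ȳ_j − μ_j| ≥ 0.077) ≤ 40·2·exp(−2nε²) = 80 exp(−2·1118·0.077²).
So c = 2·1118·0.077² = 13.2572.

13.257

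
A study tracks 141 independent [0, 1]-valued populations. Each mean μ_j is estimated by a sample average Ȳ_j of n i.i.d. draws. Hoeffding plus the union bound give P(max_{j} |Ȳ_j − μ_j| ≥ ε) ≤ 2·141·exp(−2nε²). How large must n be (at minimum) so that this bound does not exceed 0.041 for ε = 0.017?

Need 2·141·exp(−2nε²) ≤ 0.041, i.e. exp(−2nε²) ≤ 0.041/282.
So 2nε² ≥ ln(282/0.041) = 8.836090.
Hence n ≥ 8.836090/(2·0.017²) = 15287.353.
The smallest integer n is 15288.

15288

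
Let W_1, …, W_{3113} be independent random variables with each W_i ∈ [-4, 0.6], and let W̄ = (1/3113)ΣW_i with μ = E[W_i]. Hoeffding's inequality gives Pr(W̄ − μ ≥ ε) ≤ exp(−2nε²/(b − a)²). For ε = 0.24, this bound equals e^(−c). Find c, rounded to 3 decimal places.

16.948

c = 2nε²/(b − a)² = 2·3113·0.24² / 4.6² = 16.9479.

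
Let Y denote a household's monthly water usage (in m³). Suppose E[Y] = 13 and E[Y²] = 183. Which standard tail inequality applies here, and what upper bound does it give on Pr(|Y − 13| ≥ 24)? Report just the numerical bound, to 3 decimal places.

The first two moments determine the variance, so Chebyshev's inequality is the sharpest standard bound available.
Var(Y) = E[Y²] − (E[Y])² = 183 − 169 = 14.
Chebyshev's inequality: Pr(|Y − μ| ≥ t) ≤ Var(Y)/t² = 14/576 = 0.0243.

0.024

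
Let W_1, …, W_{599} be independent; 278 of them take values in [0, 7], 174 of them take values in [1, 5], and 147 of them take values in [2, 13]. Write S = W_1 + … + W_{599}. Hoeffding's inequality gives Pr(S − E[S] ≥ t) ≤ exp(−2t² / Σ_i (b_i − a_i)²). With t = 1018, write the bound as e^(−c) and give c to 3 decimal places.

60.616

Σ(b_i − a_i)² = 278·7² + 174·4² + 147·11² = 34193.
c = 2t² / 34193 = 2·1018² / 34193 = 60.6161.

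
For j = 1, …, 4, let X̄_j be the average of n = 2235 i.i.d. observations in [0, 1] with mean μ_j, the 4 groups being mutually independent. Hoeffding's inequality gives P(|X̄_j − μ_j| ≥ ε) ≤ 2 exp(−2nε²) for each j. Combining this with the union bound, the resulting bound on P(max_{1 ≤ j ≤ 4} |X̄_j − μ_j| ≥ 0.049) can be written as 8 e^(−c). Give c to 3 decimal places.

Union bound over the 4 events: P(max_{1 ≤ j ≤ 4} |X̄_j − μ_j| ≥ 0.049) ≤ 4·2·exp(−2nε²) = 8 exp(−2·2235·0.049²).
So c = 2·2235·0.049² = 10.7325.

10.732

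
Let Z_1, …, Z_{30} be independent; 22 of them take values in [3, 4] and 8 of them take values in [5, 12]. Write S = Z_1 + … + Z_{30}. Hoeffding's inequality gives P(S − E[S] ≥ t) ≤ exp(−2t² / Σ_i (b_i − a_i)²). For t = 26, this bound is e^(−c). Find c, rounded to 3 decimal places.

Σ(b_i − a_i)² = 22·1² + 8·7² = 414.
c = 2t² / 414 = 2·26² / 414 = 3.2657.

3.266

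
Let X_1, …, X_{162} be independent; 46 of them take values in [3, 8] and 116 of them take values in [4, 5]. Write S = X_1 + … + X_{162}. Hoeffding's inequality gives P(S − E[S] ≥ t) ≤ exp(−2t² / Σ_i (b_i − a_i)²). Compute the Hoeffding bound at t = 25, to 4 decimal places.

0.3726

Σ(b_i − a_i)² = 46·5² + 116·1² = 1266.
Exponent = 2·25² / 1266 = 0.98736.
Bound = exp(−0.98736) = 0.37256.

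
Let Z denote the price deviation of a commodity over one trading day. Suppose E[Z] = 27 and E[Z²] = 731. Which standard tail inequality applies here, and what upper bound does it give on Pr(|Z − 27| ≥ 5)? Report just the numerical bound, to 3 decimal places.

The first two moments determine the variance, so Chebyshev's inequality is the sharpest standard bound available.
Var(Z) = E[Z²] − (E[Z])² = 731 − 729 = 2.
Chebyshev's inequality: Pr(|Z − μ| ≥ t) ≤ Var(Z)/t² = 2/25 = 0.0800.

0.080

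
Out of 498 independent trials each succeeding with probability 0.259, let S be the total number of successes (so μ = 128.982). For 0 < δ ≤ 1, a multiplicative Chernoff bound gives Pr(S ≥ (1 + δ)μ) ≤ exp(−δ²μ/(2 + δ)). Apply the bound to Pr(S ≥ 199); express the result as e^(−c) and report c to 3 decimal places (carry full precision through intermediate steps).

14.948

Write 199 = (1 + δ)μ, so δ = 199/128.982 − 1 = 0.5428509…
Then the exponent is δ²μ/(2 + δ) = (199 − μ)² / (μ·(2 + δ)) = 14.947529.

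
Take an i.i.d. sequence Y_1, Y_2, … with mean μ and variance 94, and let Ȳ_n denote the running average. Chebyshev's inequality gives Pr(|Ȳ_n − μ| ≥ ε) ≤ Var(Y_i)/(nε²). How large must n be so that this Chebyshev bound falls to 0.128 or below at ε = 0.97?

781

Require 94/(n·0.97²) ≤ 0.128, i.e. n ≥ 94/(0.128·0.97²) = 780.503.
The smallest integer n is 781.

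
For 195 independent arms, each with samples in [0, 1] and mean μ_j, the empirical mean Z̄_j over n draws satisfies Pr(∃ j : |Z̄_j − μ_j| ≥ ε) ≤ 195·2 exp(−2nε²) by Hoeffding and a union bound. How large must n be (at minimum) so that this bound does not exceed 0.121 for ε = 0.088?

522

Need 2·195·exp(−2nε²) ≤ 0.121, i.e. exp(−2nε²) ≤ 0.121/390.
So 2nε² ≥ ln(390/0.121) = 8.078111.
Hence n ≥ 8.078111/(2·0.088²) = 521.572.
The smallest integer n is 522.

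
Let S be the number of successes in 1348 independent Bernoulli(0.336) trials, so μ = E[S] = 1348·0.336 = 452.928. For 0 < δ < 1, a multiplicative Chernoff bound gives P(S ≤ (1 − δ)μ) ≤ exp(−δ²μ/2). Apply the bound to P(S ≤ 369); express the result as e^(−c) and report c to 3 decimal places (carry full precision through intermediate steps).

7.776

Write 369 = (1 − δ)μ, so δ = 1 − 369/452.928 = 0.185301…
Then the exponent is δ²μ/2 = (μ − 369)²/(2μ) = 7.775970.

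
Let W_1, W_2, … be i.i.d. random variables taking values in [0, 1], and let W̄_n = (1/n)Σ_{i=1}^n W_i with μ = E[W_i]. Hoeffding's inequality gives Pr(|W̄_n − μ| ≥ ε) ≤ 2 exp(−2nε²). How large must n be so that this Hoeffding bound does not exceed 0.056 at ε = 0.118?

Require 2·exp(−2nε²) ≤ 0.056, i.e. 2nε² ≥ ln(2/0.056) = 3.575551.
So n ≥ 3.575551 / (2·0.118²) = 128.395.
The smallest integer n is 129.

129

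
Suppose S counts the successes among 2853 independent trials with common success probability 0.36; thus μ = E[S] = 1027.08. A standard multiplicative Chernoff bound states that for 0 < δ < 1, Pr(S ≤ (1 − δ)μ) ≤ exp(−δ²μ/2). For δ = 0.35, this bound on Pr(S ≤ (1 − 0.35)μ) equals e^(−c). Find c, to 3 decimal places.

c = δ²μ/2 = 0.35²·1027.08/2 = 62.9087.

62.909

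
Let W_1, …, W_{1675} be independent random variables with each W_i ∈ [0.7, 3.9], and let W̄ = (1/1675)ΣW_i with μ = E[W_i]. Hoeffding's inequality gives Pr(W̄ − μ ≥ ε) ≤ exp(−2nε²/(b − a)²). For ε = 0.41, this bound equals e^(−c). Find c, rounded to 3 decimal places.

c = 2nε²/(b − a)² = 2·1675·0.41² / 3.2² = 54.9937.

54.994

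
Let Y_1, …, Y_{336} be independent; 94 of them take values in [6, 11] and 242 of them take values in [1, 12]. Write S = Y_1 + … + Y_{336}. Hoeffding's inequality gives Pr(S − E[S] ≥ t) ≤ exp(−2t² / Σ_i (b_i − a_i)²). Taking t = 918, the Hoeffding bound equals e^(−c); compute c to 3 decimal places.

Σ(b_i − a_i)² = 94·5² + 242·11² = 31632.
c = 2t² / 31632 = 2·918² / 31632 = 53.2830.

53.283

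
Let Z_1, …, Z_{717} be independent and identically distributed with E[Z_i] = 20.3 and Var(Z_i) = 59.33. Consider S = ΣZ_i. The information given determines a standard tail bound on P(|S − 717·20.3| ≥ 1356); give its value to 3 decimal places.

0.023

With mean and variance of each term known, Chebyshev's inequality bounds the deviation of the sum (or sample mean).
Var(S) = n·Var(Z_i) = 717·59.33 = 42539.61.
Chebyshev: P(|S − 717·20.3| ≥ 1356) ≤ Var(S)/1356² = 42539.61/1838736 = 0.0231.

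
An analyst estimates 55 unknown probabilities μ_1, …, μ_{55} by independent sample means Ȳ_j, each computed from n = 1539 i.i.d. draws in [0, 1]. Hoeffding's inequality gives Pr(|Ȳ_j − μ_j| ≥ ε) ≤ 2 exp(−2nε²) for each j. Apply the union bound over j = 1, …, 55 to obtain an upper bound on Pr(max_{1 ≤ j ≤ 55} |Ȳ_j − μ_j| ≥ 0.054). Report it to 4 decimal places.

Per-experiment Hoeffding bound: 2·exp(−2·1539·0.054²) = 2·exp(−8.97545) = 0.00025295.
Union bound over 55 events: 55·0.00025295 = 0.01391.

0.0139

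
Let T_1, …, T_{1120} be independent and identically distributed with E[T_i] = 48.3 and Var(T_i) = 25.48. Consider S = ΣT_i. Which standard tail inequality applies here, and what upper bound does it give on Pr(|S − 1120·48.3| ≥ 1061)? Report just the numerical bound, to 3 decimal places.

With mean and variance of each term known, Chebyshev's inequality bounds the deviation of the sum (or sample mean).
Var(S) = n·Var(T_i) = 1120·25.48 = 28537.6.
Chebyshev: Pr(|S − 1120·48.3| ≥ 1061) ≤ Var(S)/1061² = 28537.6/1125721 = 0.0254.

0.025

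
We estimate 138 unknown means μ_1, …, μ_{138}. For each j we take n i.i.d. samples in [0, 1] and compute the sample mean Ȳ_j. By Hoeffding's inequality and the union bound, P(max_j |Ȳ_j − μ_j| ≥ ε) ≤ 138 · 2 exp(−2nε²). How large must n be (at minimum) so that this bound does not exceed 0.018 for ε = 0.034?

4169

Need 2·138·exp(−2nε²) ≤ 0.018, i.e. exp(−2nε²) ≤ 0.018/276.
So 2nε² ≥ ln(276/0.018) = 9.637784.
Hence n ≥ 9.637784/(2·0.034²) = 4168.592.
The smallest integer n is 4169.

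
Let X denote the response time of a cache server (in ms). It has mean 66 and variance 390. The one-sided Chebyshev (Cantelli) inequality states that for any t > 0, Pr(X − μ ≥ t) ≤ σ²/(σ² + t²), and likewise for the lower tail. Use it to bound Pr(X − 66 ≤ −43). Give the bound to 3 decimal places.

0.174

Here σ² = 390 and t = 43, so σ² + t² = 2239.
Cantelli's bound: 390/2239 = 0.1742.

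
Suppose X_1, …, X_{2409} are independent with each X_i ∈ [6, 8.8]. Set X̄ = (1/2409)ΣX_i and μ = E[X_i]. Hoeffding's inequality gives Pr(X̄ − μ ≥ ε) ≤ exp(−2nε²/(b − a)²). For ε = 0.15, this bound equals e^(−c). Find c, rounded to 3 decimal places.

c = 2nε²/(b − a)² = 2·2409·0.15² / 2.8² = 13.8272.

13.827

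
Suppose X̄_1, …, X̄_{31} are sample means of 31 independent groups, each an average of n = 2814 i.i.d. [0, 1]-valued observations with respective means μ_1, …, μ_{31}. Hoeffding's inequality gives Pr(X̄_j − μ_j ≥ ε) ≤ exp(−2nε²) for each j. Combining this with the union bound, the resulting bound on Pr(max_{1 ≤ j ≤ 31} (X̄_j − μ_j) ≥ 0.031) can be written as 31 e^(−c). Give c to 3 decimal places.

Union bound over the 31 events: Pr(max_{1 ≤ j ≤ 31} (X̄_j − μ_j) ≥ 0.031) ≤ 31·exp(−2nε²) = 31 exp(−2·2814·0.031²).
So c = 2·2814·0.031² = 5.4085.

5.409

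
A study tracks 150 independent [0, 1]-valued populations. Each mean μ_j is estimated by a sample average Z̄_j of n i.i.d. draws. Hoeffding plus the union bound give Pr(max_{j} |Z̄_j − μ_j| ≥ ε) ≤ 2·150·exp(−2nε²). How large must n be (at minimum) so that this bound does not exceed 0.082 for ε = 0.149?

Need 2·150·exp(−2nε²) ≤ 0.082, i.e. exp(−2nε²) ≤ 0.082/300.
So 2nε² ≥ ln(300/0.082) = 8.204819.
Hence n ≥ 8.204819/(2·0.149²) = 184.785.
The smallest integer n is 185.

185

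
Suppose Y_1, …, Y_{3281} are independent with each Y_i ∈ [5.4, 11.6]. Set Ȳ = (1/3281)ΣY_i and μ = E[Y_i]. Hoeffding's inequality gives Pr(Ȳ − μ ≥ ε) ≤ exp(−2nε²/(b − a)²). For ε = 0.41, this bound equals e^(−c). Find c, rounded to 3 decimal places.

c = 2nε²/(b − a)² = 2·3281·0.41² / 6.2² = 28.6959.

28.696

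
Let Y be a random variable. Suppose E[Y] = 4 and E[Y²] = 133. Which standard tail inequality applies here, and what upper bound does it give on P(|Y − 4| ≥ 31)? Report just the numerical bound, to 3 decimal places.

0.122

The first two moments determine the variance, so Chebyshev's inequality is the sharpest standard bound available.
Var(Y) = E[Y²] − (E[Y])² = 133 − 16 = 117.
Chebyshev's inequality: P(|Y − μ| ≥ t) ≤ Var(Y)/t² = 117/961 = 0.1217.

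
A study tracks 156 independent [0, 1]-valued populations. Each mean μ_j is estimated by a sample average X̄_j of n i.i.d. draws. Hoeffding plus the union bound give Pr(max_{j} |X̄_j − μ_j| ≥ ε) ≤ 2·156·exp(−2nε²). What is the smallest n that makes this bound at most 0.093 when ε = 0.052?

1502

Need 2·156·exp(−2nε²) ≤ 0.093, i.e. exp(−2nε²) ≤ 0.093/312.
So 2nε² ≥ ln(312/0.093) = 8.118159.
Hence n ≥ 8.118159/(2·0.052²) = 1501.139.
The smallest integer n is 1502.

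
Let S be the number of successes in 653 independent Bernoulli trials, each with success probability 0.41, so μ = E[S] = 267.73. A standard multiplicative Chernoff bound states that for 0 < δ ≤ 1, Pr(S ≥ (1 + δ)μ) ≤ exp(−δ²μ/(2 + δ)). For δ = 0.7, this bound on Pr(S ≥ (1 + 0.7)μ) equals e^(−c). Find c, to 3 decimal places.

c = δ²μ/(2 + δ) = 0.7²·267.73/(2 + 0.7) = 48.5880.

48.588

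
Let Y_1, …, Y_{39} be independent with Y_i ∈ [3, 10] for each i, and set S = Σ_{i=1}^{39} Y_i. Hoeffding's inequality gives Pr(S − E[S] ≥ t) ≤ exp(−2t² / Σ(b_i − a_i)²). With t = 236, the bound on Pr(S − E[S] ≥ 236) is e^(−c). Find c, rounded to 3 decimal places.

Σ(b_i − a_i)² = 39·(7)² = 1911.
c = 2t²/1911 = 2·236²/1911 = 58.2899.

58.290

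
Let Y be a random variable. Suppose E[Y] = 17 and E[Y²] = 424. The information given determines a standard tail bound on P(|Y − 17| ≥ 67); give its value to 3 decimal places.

The first two moments determine the variance, so Chebyshev's inequality is the sharpest standard bound available.
Var(Y) = E[Y²] − (E[Y])² = 424 − 289 = 135.
Chebyshev's inequality: P(|Y − μ| ≥ t) ≤ Var(Y)/t² = 135/4489 = 0.0301.

0.030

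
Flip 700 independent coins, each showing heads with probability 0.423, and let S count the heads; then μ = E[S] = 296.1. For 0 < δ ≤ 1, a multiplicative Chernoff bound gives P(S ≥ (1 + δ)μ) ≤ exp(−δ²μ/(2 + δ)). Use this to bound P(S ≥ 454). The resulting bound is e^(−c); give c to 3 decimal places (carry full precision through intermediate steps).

33.239

Write 454 = (1 + δ)μ, so δ = 454/296.1 − 1 = 0.5332658…
Then the exponent is δ²μ/(2 + δ) = (454 − μ)² / (μ·(2 + δ)) = 33.238781.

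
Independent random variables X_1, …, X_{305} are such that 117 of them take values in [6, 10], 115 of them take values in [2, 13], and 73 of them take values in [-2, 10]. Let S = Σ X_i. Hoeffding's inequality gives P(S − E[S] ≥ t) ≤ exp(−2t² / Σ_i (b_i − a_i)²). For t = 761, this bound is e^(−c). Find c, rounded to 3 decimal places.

44.041

Σ(b_i − a_i)² = 117·4² + 115·11² + 73·12² = 26299.
c = 2t² / 26299 = 2·761² / 26299 = 44.0413.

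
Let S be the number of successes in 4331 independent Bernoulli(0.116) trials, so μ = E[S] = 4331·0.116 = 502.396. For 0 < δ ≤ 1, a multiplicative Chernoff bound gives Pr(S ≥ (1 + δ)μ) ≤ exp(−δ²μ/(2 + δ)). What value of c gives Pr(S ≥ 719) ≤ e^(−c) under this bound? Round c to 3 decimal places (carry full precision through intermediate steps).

Write 719 = (1 + δ)μ, so δ = 719/502.396 − 1 = 0.431142…
Then the exponent is δ²μ/(2 + δ) = (719 − μ)² / (μ·(2 + δ)) = 38.412843.

38.413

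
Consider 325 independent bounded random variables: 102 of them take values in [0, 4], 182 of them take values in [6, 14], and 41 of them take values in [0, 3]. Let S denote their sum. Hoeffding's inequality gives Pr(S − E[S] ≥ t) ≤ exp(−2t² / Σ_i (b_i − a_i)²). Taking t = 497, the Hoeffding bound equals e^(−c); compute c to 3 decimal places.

Σ(b_i − a_i)² = 102·4² + 182·8² + 41·3² = 13649.
c = 2t² / 13649 = 2·497² / 13649 = 36.1944.

36.194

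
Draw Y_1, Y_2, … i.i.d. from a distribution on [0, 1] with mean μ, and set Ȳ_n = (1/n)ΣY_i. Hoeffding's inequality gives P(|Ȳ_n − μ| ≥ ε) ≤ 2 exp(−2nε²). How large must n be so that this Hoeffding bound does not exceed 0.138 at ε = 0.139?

70

Require 2·exp(−2nε²) ≤ 0.138, i.e. 2nε² ≥ ln(2/0.138) = 2.673649.
So n ≥ 2.673649 / (2·0.139²) = 69.190.
The smallest integer n is 70.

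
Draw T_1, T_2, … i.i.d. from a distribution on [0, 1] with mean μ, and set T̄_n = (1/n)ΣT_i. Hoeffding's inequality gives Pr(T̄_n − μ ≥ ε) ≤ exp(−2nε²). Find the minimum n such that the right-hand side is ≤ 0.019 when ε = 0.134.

Require exp(−2nε²) ≤ 0.019, i.e. 2nε² ≥ ln(1/0.019) = 3.963316.
So n ≥ 3.963316 / (2·0.134²) = 110.362.
The smallest integer n is 111.

111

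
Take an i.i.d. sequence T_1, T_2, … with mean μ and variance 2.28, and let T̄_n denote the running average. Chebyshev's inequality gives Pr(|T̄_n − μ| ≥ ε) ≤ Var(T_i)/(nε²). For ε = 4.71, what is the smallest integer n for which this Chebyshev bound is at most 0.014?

Require 2.28/(n·4.71²) ≤ 0.014, i.e. n ≥ 2.28/(0.014·4.71²) = 7.341.
The smallest integer n is 8.

8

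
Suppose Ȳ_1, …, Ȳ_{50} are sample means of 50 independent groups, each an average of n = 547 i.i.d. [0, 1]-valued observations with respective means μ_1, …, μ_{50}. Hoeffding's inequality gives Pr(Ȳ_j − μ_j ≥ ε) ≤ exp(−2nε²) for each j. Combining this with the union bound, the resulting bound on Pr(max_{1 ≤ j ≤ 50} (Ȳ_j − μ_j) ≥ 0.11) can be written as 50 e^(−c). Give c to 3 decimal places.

13.237

Union bound over the 50 events: Pr(max_{1 ≤ j ≤ 50} (Ȳ_j − μ_j) ≥ 0.11) ≤ 50·exp(−2nε²) = 50 exp(−2·547·0.11²).
So c = 2·547·0.11² = 13.2374.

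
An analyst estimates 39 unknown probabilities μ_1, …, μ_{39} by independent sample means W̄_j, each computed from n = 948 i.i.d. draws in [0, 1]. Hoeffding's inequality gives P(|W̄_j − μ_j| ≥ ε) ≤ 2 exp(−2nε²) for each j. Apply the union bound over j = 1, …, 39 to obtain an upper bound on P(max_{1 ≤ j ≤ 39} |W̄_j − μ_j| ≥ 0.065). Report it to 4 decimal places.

0.0259

Per-experiment Hoeffding bound: 2·exp(−2·948·0.065²) = 2·exp(−8.01060) = 0.00066385.
Union bound over 39 events: 39·0.00066385 = 0.02589.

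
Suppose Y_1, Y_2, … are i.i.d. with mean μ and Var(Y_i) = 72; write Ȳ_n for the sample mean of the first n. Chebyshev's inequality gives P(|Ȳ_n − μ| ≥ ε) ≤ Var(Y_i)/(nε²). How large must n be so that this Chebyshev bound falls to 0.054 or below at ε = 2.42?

Require 72/(n·2.42²) ≤ 0.054, i.e. n ≥ 72/(0.054·2.42²) = 227.671.
The smallest integer n is 228.

228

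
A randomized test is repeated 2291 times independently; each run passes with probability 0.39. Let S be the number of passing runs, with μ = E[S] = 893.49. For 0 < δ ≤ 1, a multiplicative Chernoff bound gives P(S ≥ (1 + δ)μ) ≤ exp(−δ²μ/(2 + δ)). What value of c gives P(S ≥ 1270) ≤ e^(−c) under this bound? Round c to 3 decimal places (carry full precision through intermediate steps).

Write 1270 = (1 + δ)μ, so δ = 1270/893.49 − 1 = 0.4213925…
Then the exponent is δ²μ/(2 + δ) = (1270 − μ)² / (μ·(2 + δ)) = 65.523659.

65.524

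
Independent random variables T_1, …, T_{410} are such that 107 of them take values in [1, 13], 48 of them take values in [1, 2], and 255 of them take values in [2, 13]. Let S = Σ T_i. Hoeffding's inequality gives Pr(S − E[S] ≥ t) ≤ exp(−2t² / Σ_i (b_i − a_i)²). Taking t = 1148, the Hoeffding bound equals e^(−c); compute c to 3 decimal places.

56.915

Σ(b_i − a_i)² = 107·12² + 48·1² + 255·11² = 46311.
c = 2t² / 46311 = 2·1148² / 46311 = 56.9154.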